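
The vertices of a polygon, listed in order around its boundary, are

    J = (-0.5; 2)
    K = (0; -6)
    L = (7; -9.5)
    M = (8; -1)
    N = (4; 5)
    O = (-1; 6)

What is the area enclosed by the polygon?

94

Apply the shoelace formula: 2A = Σ (x_i·y_{i+1} − x_{i+1}·y_i), indices taken mod 6.
J→K: (-0.5)(-6) − (0)(2) = 3
K→L: (0)(-9.5) − (7)(-6) = 42
L→M: (7)(-1) − (8)(-9.5) = 69
M→N: (8)(5) − (4)(-1) = 44
N→O: (4)(6) − (-1)(5) = 29
O→J: (-1)(2) − (-0.5)(6) = 1
Σ = 188
Area = |Σ|/2 = 94.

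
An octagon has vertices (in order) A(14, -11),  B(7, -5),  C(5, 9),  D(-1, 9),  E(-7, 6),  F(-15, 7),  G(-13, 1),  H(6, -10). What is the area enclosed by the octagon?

Cross-terms: 7, 88, 54, 57, 41, 76, 124, 74  ⇒  Σ = 521
Area = |Σ|/2 = 260.5.

260.5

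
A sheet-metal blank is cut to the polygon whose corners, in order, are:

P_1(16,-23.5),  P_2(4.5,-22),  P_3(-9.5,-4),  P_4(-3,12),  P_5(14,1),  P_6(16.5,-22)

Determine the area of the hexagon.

565.25

Σ = (-246.25) + (-227) + (-126) + (-171) + (-324.5) + (-35.75) = -1130.5
Area = |Σ|/2 = 565.25.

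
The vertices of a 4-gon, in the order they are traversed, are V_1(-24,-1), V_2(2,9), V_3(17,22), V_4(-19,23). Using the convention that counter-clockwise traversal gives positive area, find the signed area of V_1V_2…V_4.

V_1→V_2: (-24)(9) − (2)(-1) = -214
V_2→V_3: (2)(22) − (17)(9) = -109
V_3→V_4: (17)(23) − (-19)(22) = 809
V_4→V_1: (-19)(-1) − (-24)(23) = 571
Σ = 1057
Signed area = Σ/2 = 528.5 (positive ⇒ counter-clockwise traversal).

528.5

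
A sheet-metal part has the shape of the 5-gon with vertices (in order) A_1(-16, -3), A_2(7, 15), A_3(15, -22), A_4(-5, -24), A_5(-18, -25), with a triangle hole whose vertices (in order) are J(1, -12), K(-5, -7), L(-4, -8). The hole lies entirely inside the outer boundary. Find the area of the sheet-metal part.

860

Outer boundary:
Apply the shoelace (surveyor's) formula: 2A = Σ (x_i·y_{i+1} − x_{i+1}·y_i), indices taken mod 5.
Σ = (-219) + (-379) + (-470) + (-307) + (-346) = -1721
Area = |Σ|/2 = 860.5.
Hole:
Apply the shoelace (surveyor's) formula: 2A = Σ (x_i·y_{i+1} − x_{i+1}·y_i), indices taken mod 3.
J→K: (1)(-7) − (-5)(-12) = -67
K→L: (-5)(-8) − (-4)(-7) = 12
L→J: (-4)(-12) − (1)(-8) = 56
Σ = 1
Area = |Σ|/2 = 0.5.
Net area = 860.5 − 0.5 = 860.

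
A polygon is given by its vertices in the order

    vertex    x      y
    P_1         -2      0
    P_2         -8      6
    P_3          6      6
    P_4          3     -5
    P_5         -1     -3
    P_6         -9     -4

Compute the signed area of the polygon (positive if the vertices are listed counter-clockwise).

P_1→P_2: (-2)(6) − (-8)(0) = -12
P_2→P_3: (-8)(6) − (6)(6) = -84
P_3→P_4: (6)(-5) − (3)(6) = -48
P_4→P_5: (3)(-3) − (-1)(-5) = -14
P_5→P_6: (-1)(-4) − (-9)(-3) = -23
P_6→P_1: (-9)(0) − (-2)(-4) = -8
Σ = -189
Signed area = Σ/2 = -94.5 (negative ⇒ clockwise traversal).

-94.5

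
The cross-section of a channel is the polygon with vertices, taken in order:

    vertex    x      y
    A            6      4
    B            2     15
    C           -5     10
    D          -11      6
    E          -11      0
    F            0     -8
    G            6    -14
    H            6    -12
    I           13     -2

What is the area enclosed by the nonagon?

Apply the shoelace (surveyor's) formula: 2A = Σ (x_i·y_{i+1} − x_{i+1}·y_i), indices taken mod 9.
Cross-terms: 82, 95, 80, 66, 88, 48, 12, 144, 64  ⇒  Σ = 679
Area = |Σ|/2 = 339.5.

339.5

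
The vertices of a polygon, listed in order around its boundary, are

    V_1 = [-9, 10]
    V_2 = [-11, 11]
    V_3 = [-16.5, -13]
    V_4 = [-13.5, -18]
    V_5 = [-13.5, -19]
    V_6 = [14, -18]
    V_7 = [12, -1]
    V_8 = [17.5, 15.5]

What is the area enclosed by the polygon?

Σ = (11) + (324.5) + (121.5) + (13.5) + (509) + (202) + (203.5) + (314.5) = 1699.5
Area = |Σ|/2 = 849.75.

849.75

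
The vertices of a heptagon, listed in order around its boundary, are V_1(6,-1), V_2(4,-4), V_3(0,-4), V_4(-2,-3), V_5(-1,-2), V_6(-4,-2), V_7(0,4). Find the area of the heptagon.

Σ = (-20) + (-16) + (-8) + (1) + (-6) + (-16) + (-24) = -89
Area = |Σ|/2 = 44.5.

44.5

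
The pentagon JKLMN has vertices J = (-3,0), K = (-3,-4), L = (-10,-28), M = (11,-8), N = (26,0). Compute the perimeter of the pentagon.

|JK| = √((0)² + (-4)²) = √16 = 4
|KL| = √((-7)² + (-24)²) = √625 = 25
|LM| = √((21)² + (20)²) = √841 = 29
|MN| = √((15)² + (8)²) = √289 = 17
|NJ| = √((-29)² + (0)²) = √841 = 29
Perimeter = 4 + 25 + 29 + 17 + 29 = 104.

104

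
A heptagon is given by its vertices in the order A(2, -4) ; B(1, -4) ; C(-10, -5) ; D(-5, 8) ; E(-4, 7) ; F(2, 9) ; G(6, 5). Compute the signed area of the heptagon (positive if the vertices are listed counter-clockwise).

-142.5

Σ = (-4) + (-45) + (-105) + (-3) + (-50) + (-44) + (-34) = -285
Signed area = Σ/2 = -142.5 (negative ⇒ clockwise traversal).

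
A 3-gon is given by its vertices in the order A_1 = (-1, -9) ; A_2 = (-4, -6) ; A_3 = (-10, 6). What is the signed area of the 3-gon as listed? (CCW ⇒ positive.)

-9

Apply Gauss's area formula: 2A = Σ (x_i·y_{i+1} − x_{i+1}·y_i), indices taken mod 3.
A_1→A_2: (-1)(-6) − (-4)(-9) = -30
A_2→A_3: (-4)(6) − (-10)(-6) = -84
A_3→A_1: (-10)(-9) − (-1)(6) = 96
Σ = -18
Signed area = Σ/2 = -9 (negative ⇒ clockwise traversal).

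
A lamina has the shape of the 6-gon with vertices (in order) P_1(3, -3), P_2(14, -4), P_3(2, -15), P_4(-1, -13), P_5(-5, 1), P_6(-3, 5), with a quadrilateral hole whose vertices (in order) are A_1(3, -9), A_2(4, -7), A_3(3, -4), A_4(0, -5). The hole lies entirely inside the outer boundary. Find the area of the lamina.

143.5

Outer boundary:
Apply Gauss's area formula: 2A = Σ (x_i·y_{i+1} − x_{i+1}·y_i), indices taken mod 6.
Cross-terms: 30, -202, -41, -66, -22, -6  ⇒  Σ = -307
Area = |Σ|/2 = 153.5.
Hole:
Apply the shoelace formula: 2A = Σ (x_i·y_{i+1} − x_{i+1}·y_i), indices taken mod 4.
Cross-terms: 15, 5, -15, 15  ⇒  Σ = 20
Area = |Σ|/2 = 10.
Net area = 153.5 − 10 = 143.5.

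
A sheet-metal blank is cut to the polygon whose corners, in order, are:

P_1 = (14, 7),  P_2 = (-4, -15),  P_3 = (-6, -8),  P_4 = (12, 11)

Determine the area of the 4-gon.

140

Σ = (-182) + (-58) + (30) + (-70) = -280
Area = |Σ|/2 = 140.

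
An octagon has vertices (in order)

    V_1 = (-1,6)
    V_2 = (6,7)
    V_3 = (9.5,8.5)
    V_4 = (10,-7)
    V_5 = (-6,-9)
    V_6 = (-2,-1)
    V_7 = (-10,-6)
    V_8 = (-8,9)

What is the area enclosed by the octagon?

Apply the shoelace (surveyor's) formula: 2A = Σ (x_i·y_{i+1} − x_{i+1}·y_i), indices taken mod 8.
V_1→V_2: (-1)(7) − (6)(6) = -43
V_2→V_3: (6)(8.5) − (9.5)(7) = -15.5
V_3→V_4: (9.5)(-7) − (10)(8.5) = -151.5
V_4→V_5: (10)(-9) − (-6)(-7) = -132
V_5→V_6: (-6)(-1) − (-2)(-9) = -12
V_6→V_7: (-2)(-6) − (-10)(-1) = 2
V_7→V_8: (-10)(9) − (-8)(-6) = -138
V_8→V_1: (-8)(6) − (-1)(9) = -39
Σ = -529
Area = |Σ|/2 = 264.5.

264.5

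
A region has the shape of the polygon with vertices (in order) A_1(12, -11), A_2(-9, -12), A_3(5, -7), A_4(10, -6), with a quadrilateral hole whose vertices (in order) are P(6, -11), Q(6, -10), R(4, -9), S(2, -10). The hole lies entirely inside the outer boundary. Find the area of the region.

55

Outer boundary:
Apply the surveyor's formula: 2A = Σ (x_i·y_{i+1} − x_{i+1}·y_i), indices taken mod 4.
A_1→A_2: (12)(-12) − (-9)(-11) = -243
A_2→A_3: (-9)(-7) − (5)(-12) = 123
A_3→A_4: (5)(-6) − (10)(-7) = 40
A_4→A_1: (10)(-11) − (12)(-6) = -38
Σ = -118
Area = |Σ|/2 = 59.
Hole:
Apply Gauss's area formula: 2A = Σ (x_i·y_{i+1} − x_{i+1}·y_i), indices taken mod 4.
Σ = (6) + (-14) + (-22) + (38) = 8
Area = |Σ|/2 = 4.
Net area = 59 − 4 = 55.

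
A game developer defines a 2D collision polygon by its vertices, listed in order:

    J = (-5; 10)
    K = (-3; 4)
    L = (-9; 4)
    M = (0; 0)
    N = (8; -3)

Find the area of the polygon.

49.5

Apply the shoelace formula: 2A = Σ (x_i·y_{i+1} − x_{i+1}·y_i), indices taken mod 5.
Σ = (10) + (24) + (0) + (0) + (65) = 99
Area = |Σ|/2 = 49.5.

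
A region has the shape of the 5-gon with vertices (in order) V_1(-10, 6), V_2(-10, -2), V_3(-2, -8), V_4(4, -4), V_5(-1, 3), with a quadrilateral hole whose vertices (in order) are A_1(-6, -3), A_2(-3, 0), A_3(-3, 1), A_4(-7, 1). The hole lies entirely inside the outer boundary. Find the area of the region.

104.5

Outer boundary:
V_1→V_2: (-10)(-2) − (-10)(6) = 80
V_2→V_3: (-10)(-8) − (-2)(-2) = 76
V_3→V_4: (-2)(-4) − (4)(-8) = 40
V_4→V_5: (4)(3) − (-1)(-4) = 8
V_5→V_1: (-1)(6) − (-10)(3) = 24
Σ = 228
Area = |Σ|/2 = 114.
Hole:
Apply Gauss's area formula: 2A = Σ (x_i·y_{i+1} − x_{i+1}·y_i), indices taken mod 4.
A_1→A_2: (-6)(0) − (-3)(-3) = -9
A_2→A_3: (-3)(1) − (-3)(0) = -3
A_3→A_4: (-3)(1) − (-7)(1) = 4
A_4→A_1: (-7)(-3) − (-6)(1) = 27
Σ = 19
Area = |Σ|/2 = 9.5.
Net area = 114 − 9.5 = 104.5.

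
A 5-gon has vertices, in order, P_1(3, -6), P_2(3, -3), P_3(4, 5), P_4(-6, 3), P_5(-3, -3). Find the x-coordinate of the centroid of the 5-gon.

Apply Gauss's area formula. First the cross-terms c_i = x_i·y_{i+1} − x_{i+1}·y_i:
  9, 27, 42, 27, 27  ⇒  2A = 132, A = 66.
Then Σ (x_i + x_{i+1})·c_i = -84, so x̄ = -84 / (6·66) = -7/33.

-7/33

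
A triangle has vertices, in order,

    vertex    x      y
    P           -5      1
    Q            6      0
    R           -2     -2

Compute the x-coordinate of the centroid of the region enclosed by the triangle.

Apply the surveyor's formula. First the cross-terms c_i = x_i·y_{i+1} − x_{i+1}·y_i:
  -6, -12, -12  ⇒  2A = -30, A = -15.
Then Σ (x_i + x_{i+1})·c_i = 30, so x̄ = 30 / (6·(-15)) = -1/3.

-1/3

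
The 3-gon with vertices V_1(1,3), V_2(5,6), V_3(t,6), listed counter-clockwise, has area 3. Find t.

Write out the shoelace sum; only the two edges meeting at V_3 involve t:
2·Area = [(5·6 − t·6) + (t·3 − 1·6)] + -9
       = -3·t + 15 = 6
⇒ t = 3.

3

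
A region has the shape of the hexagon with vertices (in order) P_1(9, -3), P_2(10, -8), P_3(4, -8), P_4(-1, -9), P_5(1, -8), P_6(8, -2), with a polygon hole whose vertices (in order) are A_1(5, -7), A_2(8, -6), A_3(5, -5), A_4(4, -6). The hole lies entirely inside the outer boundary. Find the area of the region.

Outer boundary:
Σ = (-42) + (-48) + (-44) + (17) + (62) + (-6) = -61
Area = |Σ|/2 = 30.5.
Hole:
A_1→A_2: (5)(-6) − (8)(-7) = 26
A_2→A_3: (8)(-5) − (5)(-6) = -10
A_3→A_4: (5)(-6) − (4)(-5) = -10
A_4→A_1: (4)(-7) − (5)(-6) = 2
Σ = 8
Area = |Σ|/2 = 4.
Net area = 30.5 − 4 = 26.5.

26.5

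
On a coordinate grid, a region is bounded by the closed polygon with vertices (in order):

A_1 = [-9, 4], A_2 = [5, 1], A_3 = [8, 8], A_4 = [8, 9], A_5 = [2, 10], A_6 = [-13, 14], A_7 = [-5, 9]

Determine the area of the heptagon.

122.5

Σ = (-29) + (32) + (8) + (62) + (158) + (-47) + (61) = 245
Area = |Σ|/2 = 122.5.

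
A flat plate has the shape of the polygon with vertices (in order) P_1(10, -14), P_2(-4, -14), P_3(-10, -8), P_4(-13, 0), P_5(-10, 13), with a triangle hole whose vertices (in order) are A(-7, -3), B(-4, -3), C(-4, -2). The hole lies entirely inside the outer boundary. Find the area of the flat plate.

Outer boundary:
Apply the surveyor's formula: 2A = Σ (x_i·y_{i+1} − x_{i+1}·y_i), indices taken mod 5.
Σ = (-196) + (-108) + (-104) + (-169) + (10) = -567
Area = |Σ|/2 = 283.5.
Hole:
Apply Gauss's area formula: 2A = Σ (x_i·y_{i+1} − x_{i+1}·y_i), indices taken mod 3.
A→B: (-7)(-3) − (-4)(-3) = 9
B→C: (-4)(-2) − (-4)(-3) = -4
C→A: (-4)(-3) − (-7)(-2) = -2
Σ = 3
Area = |Σ|/2 = 1.5.
Net area = 283.5 − 1.5 = 282.

282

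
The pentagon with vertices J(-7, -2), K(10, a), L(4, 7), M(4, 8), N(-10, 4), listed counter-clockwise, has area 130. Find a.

The doubled signed area Σ (x_i y_{i+1} − x_{i+1} y_i) is linear in a.
With a=0 it equals 238; the coefficient of a is -11 (from the two edges through K).
So -11·a + 238 = 2·130 = 260 ⇒ a = -2.

-2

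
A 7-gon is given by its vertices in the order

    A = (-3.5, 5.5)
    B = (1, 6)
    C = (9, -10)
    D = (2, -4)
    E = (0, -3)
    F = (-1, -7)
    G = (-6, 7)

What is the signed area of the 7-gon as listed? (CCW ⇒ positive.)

-86.5

Apply the shoelace (surveyor's) formula: 2A = Σ (x_i·y_{i+1} − x_{i+1}·y_i), indices taken mod 7.
A→B: (-3.5)(6) − (1)(5.5) = -26.5
B→C: (1)(-10) − (9)(6) = -64
C→D: (9)(-4) − (2)(-10) = -16
D→E: (2)(-3) − (0)(-4) = -6
E→F: (0)(-7) − (-1)(-3) = -3
F→G: (-1)(7) − (-6)(-7) = -49
G→A: (-6)(5.5) − (-3.5)(7) = -8.5
Σ = -173
Signed area = Σ/2 = -86.5 (negative ⇒ clockwise traversal).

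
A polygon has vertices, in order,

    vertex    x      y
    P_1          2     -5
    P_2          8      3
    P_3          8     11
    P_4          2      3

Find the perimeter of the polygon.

|P_1P_2| = √((6)² + (8)²) = √100 = 10
|P_2P_3| = √((0)² + (8)²) = √64 = 8
|P_3P_4| = √((-6)² + (-8)²) = √100 = 10
|P_4P_1| = √((0)² + (-8)²) = √64 = 8
Perimeter = 10 + 8 + 10 + 8 = 36.

36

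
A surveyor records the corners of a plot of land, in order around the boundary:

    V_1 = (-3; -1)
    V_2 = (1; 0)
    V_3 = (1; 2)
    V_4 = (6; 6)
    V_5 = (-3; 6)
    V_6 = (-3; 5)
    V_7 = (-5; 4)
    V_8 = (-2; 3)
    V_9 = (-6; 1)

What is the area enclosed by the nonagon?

Σ = (1) + (2) + (-6) + (54) + (3) + (13) + (-7) + (16) + (9) = 85
Area = |Σ|/2 = 42.5.

42.5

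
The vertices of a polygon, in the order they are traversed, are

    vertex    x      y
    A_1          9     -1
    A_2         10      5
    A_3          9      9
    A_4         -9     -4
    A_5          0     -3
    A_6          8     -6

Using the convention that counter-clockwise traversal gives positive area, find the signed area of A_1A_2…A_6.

Apply Gauss's area formula: 2A = Σ (x_i·y_{i+1} − x_{i+1}·y_i), indices taken mod 6.
A_1→A_2: (9)(5) − (10)(-1) = 55
A_2→A_3: (10)(9) − (9)(5) = 45
A_3→A_4: (9)(-4) − (-9)(9) = 45
A_4→A_5: (-9)(-3) − (0)(-4) = 27
A_5→A_6: (0)(-6) − (8)(-3) = 24
A_6→A_1: (8)(-1) − (9)(-6) = 46
Σ = 242
Signed area = Σ/2 = 121 (positive ⇒ counter-clockwise traversal).

121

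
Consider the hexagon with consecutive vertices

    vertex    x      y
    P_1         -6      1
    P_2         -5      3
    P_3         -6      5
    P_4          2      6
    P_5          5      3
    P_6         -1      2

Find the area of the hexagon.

33

Apply Gauss's area formula: 2A = Σ (x_i·y_{i+1} − x_{i+1}·y_i), indices taken mod 6.
P_1→P_2: (-6)(3) − (-5)(1) = -13
P_2→P_3: (-5)(5) − (-6)(3) = -7
P_3→P_4: (-6)(6) − (2)(5) = -46
P_4→P_5: (2)(3) − (5)(6) = -24
P_5→P_6: (5)(2) − (-1)(3) = 13
P_6→P_1: (-1)(1) − (-6)(2) = 11
Σ = -66
Area = |Σ|/2 = 33.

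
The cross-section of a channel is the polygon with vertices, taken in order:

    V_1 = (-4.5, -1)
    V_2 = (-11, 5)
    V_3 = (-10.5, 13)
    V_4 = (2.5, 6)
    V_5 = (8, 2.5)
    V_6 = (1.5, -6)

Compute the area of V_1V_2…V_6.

170.75

Σ = (-33.5) + (-90.5) + (-95.5) + (-41.75) + (-51.75) + (-28.5) = -341.5
Area = |Σ|/2 = 170.75.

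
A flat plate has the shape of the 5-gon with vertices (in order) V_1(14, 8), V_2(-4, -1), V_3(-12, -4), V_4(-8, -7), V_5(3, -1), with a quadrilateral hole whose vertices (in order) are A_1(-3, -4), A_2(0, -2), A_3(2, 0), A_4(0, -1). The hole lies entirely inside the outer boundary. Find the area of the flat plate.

Outer boundary:
Cross-terms: 18, 4, 52, 29, 38  ⇒  Σ = 141
Area = |Σ|/2 = 70.5.
Hole:
Σ = (6) + (4) + (-2) + (-3) = 5
Area = |Σ|/2 = 2.5.
Net area = 70.5 − 2.5 = 68.

68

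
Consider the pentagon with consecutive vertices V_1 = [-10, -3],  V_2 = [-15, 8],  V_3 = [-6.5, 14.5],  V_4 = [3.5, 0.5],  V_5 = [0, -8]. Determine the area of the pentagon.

226.25

Apply the shoelace formula: 2A = Σ (x_i·y_{i+1} − x_{i+1}·y_i), indices taken mod 5.
V_1→V_2: (-10)(8) − (-15)(-3) = -125
V_2→V_3: (-15)(14.5) − (-6.5)(8) = -165.5
V_3→V_4: (-6.5)(0.5) − (3.5)(14.5) = -54
V_4→V_5: (3.5)(-8) − (0)(0.5) = -28
V_5→V_1: (0)(-3) − (-10)(-8) = -80
Σ = -452.5
Area = |Σ|/2 = 226.25.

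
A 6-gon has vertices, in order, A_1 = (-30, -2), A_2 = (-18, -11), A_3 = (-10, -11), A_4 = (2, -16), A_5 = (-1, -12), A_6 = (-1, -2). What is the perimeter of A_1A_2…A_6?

80

|A_1A_2| = √((12)² + (-9)²) = √225 = 15
|A_2A_3| = √((8)² + (0)²) = √64 = 8
|A_3A_4| = √((12)² + (-5)²) = √169 = 13
|A_4A_5| = √((-3)² + (4)²) = √25 = 5
|A_5A_6| = √((0)² + (10)²) = √100 = 10
|A_6A_1| = √((-29)² + (0)²) = √841 = 29
Perimeter = 15 + 8 + 13 + 5 + 10 + 29 = 80.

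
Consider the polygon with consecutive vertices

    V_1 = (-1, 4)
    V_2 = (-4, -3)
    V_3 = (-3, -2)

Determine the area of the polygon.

Apply the shoelace (surveyor's) formula: 2A = Σ (x_i·y_{i+1} − x_{i+1}·y_i), indices taken mod 3.
Σ = (19) + (-1) + (-14) = 4
Area = |Σ|/2 = 2.

2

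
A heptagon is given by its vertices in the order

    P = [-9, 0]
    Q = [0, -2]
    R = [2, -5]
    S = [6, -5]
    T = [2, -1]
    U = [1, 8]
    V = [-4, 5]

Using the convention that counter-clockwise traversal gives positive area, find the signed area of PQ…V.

Apply the shoelace (surveyor's) formula: 2A = Σ (x_i·y_{i+1} − x_{i+1}·y_i), indices taken mod 7.
Cross-terms: 18, 4, 20, 4, 17, 37, 45  ⇒  Σ = 145
Signed area = Σ/2 = 72.5 (positive ⇒ counter-clockwise traversal).

72.5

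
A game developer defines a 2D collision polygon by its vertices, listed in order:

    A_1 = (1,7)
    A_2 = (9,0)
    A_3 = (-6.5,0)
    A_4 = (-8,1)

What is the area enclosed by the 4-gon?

63.25

Apply the shoelace (surveyor's) formula: 2A = Σ (x_i·y_{i+1} − x_{i+1}·y_i), indices taken mod 4.
Σ = (-63) + (0) + (-6.5) + (-57) = -126.5
Area = |Σ|/2 = 63.25.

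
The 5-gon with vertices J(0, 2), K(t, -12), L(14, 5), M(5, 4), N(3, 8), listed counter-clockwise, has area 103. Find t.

The doubled signed area Σ (x_i y_{i+1} − x_{i+1} y_i) is linear in t.
With t=0 it equals 233; the coefficient of t is 3 (from the two edges through K).
So 3·t + 233 = 2·103 = 206 ⇒ t = -9.

-9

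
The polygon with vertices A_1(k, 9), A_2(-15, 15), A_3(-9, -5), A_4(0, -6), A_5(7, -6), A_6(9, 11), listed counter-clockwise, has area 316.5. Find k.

Write out the shoelace sum; only the two edges meeting at A_1 involve k:
2·Area = [(9·9 − k·11) + (k·15 − (-15)·9)] + 437
       = 4·k + 653 = 633
⇒ k = -5.

-5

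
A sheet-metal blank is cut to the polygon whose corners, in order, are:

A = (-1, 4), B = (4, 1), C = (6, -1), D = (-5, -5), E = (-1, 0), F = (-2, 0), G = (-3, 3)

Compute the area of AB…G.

Apply the surveyor's formula: 2A = Σ (x_i·y_{i+1} − x_{i+1}·y_i), indices taken mod 7.
A→B: (-1)(1) − (4)(4) = -17
B→C: (4)(-1) − (6)(1) = -10
C→D: (6)(-5) − (-5)(-1) = -35
D→E: (-5)(0) − (-1)(-5) = -5
E→F: (-1)(0) − (-2)(0) = 0
F→G: (-2)(3) − (-3)(0) = -6
G→A: (-3)(4) − (-1)(3) = -9
Σ = -82
Area = |Σ|/2 = 41.

41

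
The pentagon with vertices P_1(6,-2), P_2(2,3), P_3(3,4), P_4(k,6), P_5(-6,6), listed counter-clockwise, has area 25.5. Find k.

Write out the shoelace sum; only the two edges meeting at P_4 involve k:
2·Area = [(3·6 − k·4) + (k·6 − (-6)·6)] + -3
       = 2·k + 51 = 51
⇒ k = 0.

0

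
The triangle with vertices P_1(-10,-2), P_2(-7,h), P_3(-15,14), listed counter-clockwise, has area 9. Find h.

Write out the shoelace sum; only the two edges meeting at P_2 involve h:
2·Area = [((-10)·h − (-7)·(-2)) + ((-7)·14 − (-15)·h)] + 170
       = 5·h + 58 = 18
⇒ h = -8.

-8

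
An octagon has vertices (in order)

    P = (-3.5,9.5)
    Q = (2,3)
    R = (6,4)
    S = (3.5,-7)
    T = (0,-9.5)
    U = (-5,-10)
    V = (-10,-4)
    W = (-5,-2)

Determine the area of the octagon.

Apply Gauss's area formula: 2A = Σ (x_i·y_{i+1} − x_{i+1}·y_i), indices taken mod 8.
P→Q: (-3.5)(3) − (2)(9.5) = -29.5
Q→R: (2)(4) − (6)(3) = -10
R→S: (6)(-7) − (3.5)(4) = -56
S→T: (3.5)(-9.5) − (0)(-7) = -33.25
T→U: (0)(-10) − (-5)(-9.5) = -47.5
U→V: (-5)(-4) − (-10)(-10) = -80
V→W: (-10)(-2) − (-5)(-4) = 0
W→P: (-5)(9.5) − (-3.5)(-2) = -54.5
Σ = -310.75
Area = |Σ|/2 = 155.375.

155.375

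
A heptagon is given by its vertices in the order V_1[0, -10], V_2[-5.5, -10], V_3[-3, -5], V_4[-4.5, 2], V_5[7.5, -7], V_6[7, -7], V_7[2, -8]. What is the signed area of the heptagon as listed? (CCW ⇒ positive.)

-67.5

Σ = (-55) + (-2.5) + (-28.5) + (16.5) + (-3.5) + (-42) + (-20) = -135
Signed area = Σ/2 = -67.5 (negative ⇒ clockwise traversal).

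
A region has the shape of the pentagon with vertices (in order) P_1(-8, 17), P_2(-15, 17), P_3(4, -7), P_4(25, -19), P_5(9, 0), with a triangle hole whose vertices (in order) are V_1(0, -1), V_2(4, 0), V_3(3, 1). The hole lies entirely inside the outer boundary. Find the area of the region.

Outer boundary:
Apply Gauss's area formula: 2A = Σ (x_i·y_{i+1} − x_{i+1}·y_i), indices taken mod 5.
P_1→P_2: (-8)(17) − (-15)(17) = 119
P_2→P_3: (-15)(-7) − (4)(17) = 37
P_3→P_4: (4)(-19) − (25)(-7) = 99
P_4→P_5: (25)(0) − (9)(-19) = 171
P_5→P_1: (9)(17) − (-8)(0) = 153
Σ = 579
Area = |Σ|/2 = 289.5.
Hole:
Apply the surveyor's formula: 2A = Σ (x_i·y_{i+1} − x_{i+1}·y_i), indices taken mod 3.
Σ = (4) + (4) + (-3) = 5
Area = |Σ|/2 = 2.5.
Net area = 289.5 − 2.5 = 287.

287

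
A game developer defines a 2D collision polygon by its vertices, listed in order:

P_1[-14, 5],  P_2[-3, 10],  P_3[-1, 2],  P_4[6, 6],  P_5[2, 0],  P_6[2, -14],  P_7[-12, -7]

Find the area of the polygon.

259.5

Σ = (-125) + (4) + (-18) + (-12) + (-28) + (-182) + (-158) = -519
Area = |Σ|/2 = 259.5.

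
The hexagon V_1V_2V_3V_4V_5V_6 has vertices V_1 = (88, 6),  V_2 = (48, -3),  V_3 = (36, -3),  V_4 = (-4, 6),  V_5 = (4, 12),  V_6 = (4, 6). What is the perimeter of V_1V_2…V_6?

|V_1V_2| = √((-40)² + (-9)²) = √1681 = 41
|V_2V_3| = √((-12)² + (0)²) = √144 = 12
|V_3V_4| = √((-40)² + (9)²) = √1681 = 41
|V_4V_5| = √((8)² + (6)²) = √100 = 10
|V_5V_6| = √((0)² + (-6)²) = √36 = 6
|V_6V_1| = √((84)² + (0)²) = √7056 = 84
Perimeter = 41 + 12 + 41 + 10 + 6 + 84 = 194.

194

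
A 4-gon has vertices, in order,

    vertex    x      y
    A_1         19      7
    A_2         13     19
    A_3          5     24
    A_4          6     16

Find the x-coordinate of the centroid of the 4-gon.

Apply the shoelace formula. First the cross-terms c_i = x_i·y_{i+1} − x_{i+1}·y_i:
  270, 217, -64, -262  ⇒  2A = 161, A = 80.5.
Then Σ (x_i + x_{i+1})·c_i = 5292, so x̄ = 5292 / (6·80.5) = 252/23.

252/23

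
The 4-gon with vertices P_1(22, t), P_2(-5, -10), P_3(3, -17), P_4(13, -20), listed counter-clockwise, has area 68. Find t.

The doubled signed area Σ (x_i y_{i+1} − x_{i+1} y_i) is linear in t.
With t=0 it equals 496; the coefficient of t is 18 (from the two edges through P_1).
So 18·t + 496 = 2·68 = 136 ⇒ t = -20.

-20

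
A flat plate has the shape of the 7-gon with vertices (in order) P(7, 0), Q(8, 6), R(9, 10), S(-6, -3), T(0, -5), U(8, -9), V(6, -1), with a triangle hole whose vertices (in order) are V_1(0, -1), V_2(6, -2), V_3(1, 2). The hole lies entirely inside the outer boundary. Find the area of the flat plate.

102.5

Outer boundary:
Apply the shoelace formula: 2A = Σ (x_i·y_{i+1} − x_{i+1}·y_i), indices taken mod 7.
Σ = (42) + (26) + (33) + (30) + (40) + (46) + (7) = 224
Area = |Σ|/2 = 112.
Hole:
Apply the surveyor's formula: 2A = Σ (x_i·y_{i+1} − x_{i+1}·y_i), indices taken mod 3.
Cross-terms: 6, 14, -1  ⇒  Σ = 19
Area = |Σ|/2 = 9.5.
Net area = 112 − 9.5 = 102.5.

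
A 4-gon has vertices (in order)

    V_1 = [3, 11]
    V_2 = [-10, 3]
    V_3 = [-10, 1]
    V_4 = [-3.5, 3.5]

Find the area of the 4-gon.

Apply the shoelace formula: 2A = Σ (x_i·y_{i+1} − x_{i+1}·y_i), indices taken mod 4.
V_1→V_2: (3)(3) − (-10)(11) = 119
V_2→V_3: (-10)(1) − (-10)(3) = 20
V_3→V_4: (-10)(3.5) − (-3.5)(1) = -31.5
V_4→V_1: (-3.5)(11) − (3)(3.5) = -49
Σ = 58.5
Area = |Σ|/2 = 29.25.

29.25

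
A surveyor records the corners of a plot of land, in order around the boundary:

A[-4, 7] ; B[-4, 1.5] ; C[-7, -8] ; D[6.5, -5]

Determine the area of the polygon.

88.5

Apply the shoelace (surveyor's) formula: 2A = Σ (x_i·y_{i+1} − x_{i+1}·y_i), indices taken mod 4.
Σ = (22) + (42.5) + (87) + (25.5) = 177
Area = |Σ|/2 = 88.5.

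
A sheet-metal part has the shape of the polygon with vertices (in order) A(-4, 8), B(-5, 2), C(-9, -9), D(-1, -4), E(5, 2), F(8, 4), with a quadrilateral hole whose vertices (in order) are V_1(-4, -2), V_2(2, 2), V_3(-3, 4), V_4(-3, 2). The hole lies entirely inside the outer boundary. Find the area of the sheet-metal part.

Outer boundary:
Apply Gauss's area formula: 2A = Σ (x_i·y_{i+1} − x_{i+1}·y_i), indices taken mod 6.
Cross-terms: 32, 63, 27, 18, 4, 80  ⇒  Σ = 224
Area = |Σ|/2 = 112.
Hole:
Apply Gauss's area formula: 2A = Σ (x_i·y_{i+1} − x_{i+1}·y_i), indices taken mod 4.
Σ = (-4) + (14) + (6) + (14) = 30
Area = |Σ|/2 = 15.
Net area = 112 − 15 = 97.

97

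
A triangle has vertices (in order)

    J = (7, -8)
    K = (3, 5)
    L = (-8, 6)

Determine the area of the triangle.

Apply the shoelace formula: 2A = Σ (x_i·y_{i+1} − x_{i+1}·y_i), indices taken mod 3.
J→K: (7)(5) − (3)(-8) = 59
K→L: (3)(6) − (-8)(5) = 58
L→J: (-8)(-8) − (7)(6) = 22
Σ = 139
Area = |Σ|/2 = 69.5.

69.5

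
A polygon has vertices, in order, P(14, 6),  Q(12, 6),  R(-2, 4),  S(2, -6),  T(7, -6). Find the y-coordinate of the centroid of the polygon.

Apply the shoelace (surveyor's) formula. First the cross-terms c_i = x_i·y_{i+1} − x_{i+1}·y_i:
  12, 60, 4, 30, 126  ⇒  2A = 232, A = 116.
Then Σ (y_i + y_{i+1})·c_i = 376, so ȳ = 376 / (6·116) = 47/87.

47/87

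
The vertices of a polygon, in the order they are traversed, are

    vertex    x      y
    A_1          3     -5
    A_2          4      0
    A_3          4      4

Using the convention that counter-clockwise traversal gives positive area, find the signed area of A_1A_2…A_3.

2

Apply the shoelace (surveyor's) formula: 2A = Σ (x_i·y_{i+1} − x_{i+1}·y_i), indices taken mod 3.
Σ = (20) + (16) + (-32) = 4
Signed area = Σ/2 = 2 (positive ⇒ counter-clockwise traversal).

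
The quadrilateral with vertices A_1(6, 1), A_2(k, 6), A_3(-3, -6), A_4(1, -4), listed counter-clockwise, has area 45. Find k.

1

The doubled signed area Σ (x_i y_{i+1} − x_{i+1} y_i) is linear in k.
With k=0 it equals 97; the coefficient of k is -7 (from the two edges through A_2).
So -7·k + 97 = 2·45 = 90 ⇒ k = 1.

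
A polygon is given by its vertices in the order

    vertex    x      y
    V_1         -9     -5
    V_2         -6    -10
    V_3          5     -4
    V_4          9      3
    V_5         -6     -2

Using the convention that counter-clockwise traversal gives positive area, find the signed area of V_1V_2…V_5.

98.5

V_1→V_2: (-9)(-10) − (-6)(-5) = 60
V_2→V_3: (-6)(-4) − (5)(-10) = 74
V_3→V_4: (5)(3) − (9)(-4) = 51
V_4→V_5: (9)(-2) − (-6)(3) = 0
V_5→V_1: (-6)(-5) − (-9)(-2) = 12
Σ = 197
Signed area = Σ/2 = 98.5 (positive ⇒ counter-clockwise traversal).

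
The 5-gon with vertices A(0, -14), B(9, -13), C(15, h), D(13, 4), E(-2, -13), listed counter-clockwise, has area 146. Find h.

-11

Write out the shoelace sum; only the two edges meeting at C involve h:
2·Area = [(9·h − 15·(-13)) + (15·4 − 13·h)] + -7
       = -4·h + 248 = 292
⇒ h = -11.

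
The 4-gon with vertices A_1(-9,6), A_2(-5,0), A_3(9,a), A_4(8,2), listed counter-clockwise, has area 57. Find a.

0

Write out the shoelace sum; only the two edges meeting at A_3 involve a:
2·Area = [((-5)·a − 9·0) + (9·2 − 8·a)] + 96
       = -13·a + 114 = 114
⇒ a = 0.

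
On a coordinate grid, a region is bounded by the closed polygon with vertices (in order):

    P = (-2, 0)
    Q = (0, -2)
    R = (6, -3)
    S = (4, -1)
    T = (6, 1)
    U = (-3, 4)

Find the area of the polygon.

Apply the shoelace (surveyor's) formula: 2A = Σ (x_i·y_{i+1} − x_{i+1}·y_i), indices taken mod 6.
Cross-terms: 4, 12, 6, 10, 27, 8  ⇒  Σ = 67
Area = |Σ|/2 = 33.5.

33.5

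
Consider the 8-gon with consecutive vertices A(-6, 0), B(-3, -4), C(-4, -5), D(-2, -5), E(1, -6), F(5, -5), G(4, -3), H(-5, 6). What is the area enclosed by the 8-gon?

Apply the surveyor's formula: 2A = Σ (x_i·y_{i+1} − x_{i+1}·y_i), indices taken mod 8.
Cross-terms: 24, -1, 10, 17, 25, 5, 9, 36  ⇒  Σ = 125
Area = |Σ|/2 = 62.5.

62.5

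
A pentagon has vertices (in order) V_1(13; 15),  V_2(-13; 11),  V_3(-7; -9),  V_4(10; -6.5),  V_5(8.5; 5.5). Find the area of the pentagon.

V_1→V_2: (13)(11) − (-13)(15) = 338
V_2→V_3: (-13)(-9) − (-7)(11) = 194
V_3→V_4: (-7)(-6.5) − (10)(-9) = 135.5
V_4→V_5: (10)(5.5) − (8.5)(-6.5) = 110.25
V_5→V_1: (8.5)(15) − (13)(5.5) = 56
Σ = 833.75
Area = |Σ|/2 = 416.875.

416.875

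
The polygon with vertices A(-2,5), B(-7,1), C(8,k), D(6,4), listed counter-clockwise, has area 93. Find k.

The doubled signed area Σ (x_i y_{i+1} − x_{i+1} y_i) is linear in k.
With k=0 it equals 95; the coefficient of k is -13 (from the two edges through C).
So -13·k + 95 = 2·93 = 186 ⇒ k = -7.

-7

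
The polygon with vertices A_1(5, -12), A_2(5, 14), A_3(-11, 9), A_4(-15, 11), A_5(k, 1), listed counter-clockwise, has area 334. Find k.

-15

Write out the shoelace sum; only the two edges meeting at A_5 involve k:
2·Area = [((-15)·1 − k·11) + (k·(-12) − 5·1)] + 343
       = -23·k + 323 = 668
⇒ k = -15.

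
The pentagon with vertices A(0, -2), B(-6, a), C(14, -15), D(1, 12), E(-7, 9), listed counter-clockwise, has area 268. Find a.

-12

Write out the shoelace sum; only the two edges meeting at B involve a:
2·Area = [(0·a − (-6)·(-2)) + ((-6)·(-15) − 14·a)] + 290
       = -14·a + 368 = 536
⇒ a = -12.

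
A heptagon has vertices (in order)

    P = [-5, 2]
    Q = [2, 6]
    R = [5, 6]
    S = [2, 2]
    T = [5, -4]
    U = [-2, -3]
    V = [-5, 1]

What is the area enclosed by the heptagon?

Apply the shoelace formula: 2A = Σ (x_i·y_{i+1} − x_{i+1}·y_i), indices taken mod 7.
Σ = (-34) + (-18) + (-2) + (-18) + (-23) + (-17) + (-5) = -117
Area = |Σ|/2 = 58.5.

58.5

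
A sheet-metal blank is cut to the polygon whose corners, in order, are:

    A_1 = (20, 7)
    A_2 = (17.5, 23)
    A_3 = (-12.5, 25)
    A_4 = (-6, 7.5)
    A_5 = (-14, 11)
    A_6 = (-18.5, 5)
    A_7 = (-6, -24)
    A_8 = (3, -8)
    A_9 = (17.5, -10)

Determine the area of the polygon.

Cross-terms: 337.5, 725, 56.25, 39, 133.5, 474, 120, 110, 322.5  ⇒  Σ = 2317.75
Area = |Σ|/2 = 1158.875.

1158.875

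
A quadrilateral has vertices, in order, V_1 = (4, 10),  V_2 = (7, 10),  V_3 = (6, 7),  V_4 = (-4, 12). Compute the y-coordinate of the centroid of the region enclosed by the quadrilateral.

Apply Gauss's area formula. First the cross-terms c_i = x_i·y_{i+1} − x_{i+1}·y_i:
  -30, -11, 100, -88  ⇒  2A = -29, A = -14.5.
Then Σ (y_i + y_{i+1})·c_i = -823, so ȳ = -823 / (6·(-14.5)) = 823/87.

823/87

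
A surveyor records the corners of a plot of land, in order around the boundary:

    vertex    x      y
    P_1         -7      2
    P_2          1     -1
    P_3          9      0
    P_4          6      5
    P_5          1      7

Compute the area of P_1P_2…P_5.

73.5

Cross-terms: 5, 9, 45, 37, 51  ⇒  Σ = 147
Area = |Σ|/2 = 73.5.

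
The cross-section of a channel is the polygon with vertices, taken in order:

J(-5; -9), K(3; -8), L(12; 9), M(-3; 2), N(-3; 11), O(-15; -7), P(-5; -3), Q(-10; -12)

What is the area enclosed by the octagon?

235

Σ = (67) + (123) + (51) + (-27) + (186) + (10) + (30) + (30) = 470
Area = |Σ|/2 = 235.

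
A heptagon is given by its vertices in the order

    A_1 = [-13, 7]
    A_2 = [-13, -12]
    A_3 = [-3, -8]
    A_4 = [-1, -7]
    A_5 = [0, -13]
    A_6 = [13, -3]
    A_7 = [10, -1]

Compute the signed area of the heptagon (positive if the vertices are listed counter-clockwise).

292

A_1→A_2: (-13)(-12) − (-13)(7) = 247
A_2→A_3: (-13)(-8) − (-3)(-12) = 68
A_3→A_4: (-3)(-7) − (-1)(-8) = 13
A_4→A_5: (-1)(-13) − (0)(-7) = 13
A_5→A_6: (0)(-3) − (13)(-13) = 169
A_6→A_7: (13)(-1) − (10)(-3) = 17
A_7→A_1: (10)(7) − (-13)(-1) = 57
Σ = 584
Signed area = Σ/2 = 292 (positive ⇒ counter-clockwise traversal).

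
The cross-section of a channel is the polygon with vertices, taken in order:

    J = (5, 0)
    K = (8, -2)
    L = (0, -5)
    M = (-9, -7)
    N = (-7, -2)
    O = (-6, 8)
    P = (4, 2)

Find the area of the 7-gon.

124

J→K: (5)(-2) − (8)(0) = -10
K→L: (8)(-5) − (0)(-2) = -40
L→M: (0)(-7) − (-9)(-5) = -45
M→N: (-9)(-2) − (-7)(-7) = -31
N→O: (-7)(8) − (-6)(-2) = -68
O→P: (-6)(2) − (4)(8) = -44
P→J: (4)(0) − (5)(2) = -10
Σ = -248
Area = |Σ|/2 = 124.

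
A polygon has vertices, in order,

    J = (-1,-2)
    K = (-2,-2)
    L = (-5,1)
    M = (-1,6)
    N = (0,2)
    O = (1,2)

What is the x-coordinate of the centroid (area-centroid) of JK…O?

Apply the shoelace formula. First the cross-terms c_i = x_i·y_{i+1} − x_{i+1}·y_i:
  -2, -12, -29, -2, -2, 0  ⇒  2A = -47, A = -23.5.
Then Σ (x_i + x_{i+1})·c_i = 264, so x̄ = 264 / (6·(-23.5)) = -88/47.

-88/47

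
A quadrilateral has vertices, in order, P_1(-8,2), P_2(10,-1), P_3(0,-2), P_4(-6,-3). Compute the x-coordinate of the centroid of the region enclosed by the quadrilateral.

-22/15

Apply the shoelace (surveyor's) formula. First the cross-terms c_i = x_i·y_{i+1} − x_{i+1}·y_i:
  -12, -20, -12, -36  ⇒  2A = -80, A = -40.
Then Σ (x_i + x_{i+1})·c_i = 352, so x̄ = 352 / (6·(-40)) = -22/15.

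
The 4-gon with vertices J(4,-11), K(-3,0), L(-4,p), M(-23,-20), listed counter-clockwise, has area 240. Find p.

The doubled signed area Σ (x_i y_{i+1} − x_{i+1} y_i) is linear in p.
With p=0 it equals 380; the coefficient of p is 20 (from the two edges through L).
So 20·p + 380 = 2·240 = 480 ⇒ p = 5.

5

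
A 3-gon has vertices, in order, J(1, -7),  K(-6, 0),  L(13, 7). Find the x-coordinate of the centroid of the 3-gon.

8/3

Apply the surveyor's formula. First the cross-terms c_i = x_i·y_{i+1} − x_{i+1}·y_i:
  -42, -42, -98  ⇒  2A = -182, A = -91.
Then Σ (x_i + x_{i+1})·c_i = -1456, so x̄ = -1456 / (6·(-91)) = 8/3.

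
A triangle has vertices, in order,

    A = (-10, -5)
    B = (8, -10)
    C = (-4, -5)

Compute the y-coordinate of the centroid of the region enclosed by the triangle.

-20/3

Apply the shoelace formula. First the cross-terms c_i = x_i·y_{i+1} − x_{i+1}·y_i:
  140, -80, -30  ⇒  2A = 30, A = 15.
Then Σ (y_i + y_{i+1})·c_i = -600, so ȳ = -600 / (6·15) = -20/3.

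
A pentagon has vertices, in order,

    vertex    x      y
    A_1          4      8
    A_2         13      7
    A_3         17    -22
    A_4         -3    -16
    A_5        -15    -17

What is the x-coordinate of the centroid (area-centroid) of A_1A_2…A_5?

710/159

Apply the shoelace formula. First the cross-terms c_i = x_i·y_{i+1} − x_{i+1}·y_i:
  -76, -405, -338, -189, -52  ⇒  2A = -1060, A = -530.
Then Σ (x_i + x_{i+1})·c_i = -14200, so x̄ = -14200 / (6·(-530)) = 710/159.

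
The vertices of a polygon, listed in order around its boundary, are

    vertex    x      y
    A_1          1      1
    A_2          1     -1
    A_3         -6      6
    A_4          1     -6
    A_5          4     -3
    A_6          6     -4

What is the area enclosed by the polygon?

30.5

Apply Gauss's area formula: 2A = Σ (x_i·y_{i+1} − x_{i+1}·y_i), indices taken mod 6.
A_1→A_2: (1)(-1) − (1)(1) = -2
A_2→A_3: (1)(6) − (-6)(-1) = 0
A_3→A_4: (-6)(-6) − (1)(6) = 30
A_4→A_5: (1)(-3) − (4)(-6) = 21
A_5→A_6: (4)(-4) − (6)(-3) = 2
A_6→A_1: (6)(1) − (1)(-4) = 10
Σ = 61
Area = |Σ|/2 = 30.5.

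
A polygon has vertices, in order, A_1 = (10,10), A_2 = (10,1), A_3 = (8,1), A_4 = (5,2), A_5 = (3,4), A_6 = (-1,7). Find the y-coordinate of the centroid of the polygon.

Apply Gauss's area formula. First the cross-terms c_i = x_i·y_{i+1} − x_{i+1}·y_i:
  -90, 2, 11, 14, 25, -80  ⇒  2A = -118, A = -59.
Then Σ (y_i + y_{i+1})·c_i = -1954, so ȳ = -1954 / (6·(-59)) = 977/177.

977/177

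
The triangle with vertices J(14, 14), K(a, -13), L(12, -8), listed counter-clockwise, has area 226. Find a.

-9

The doubled signed area Σ (x_i y_{i+1} − x_{i+1} y_i) is linear in a.
With a=0 it equals 254; the coefficient of a is -22 (from the two edges through K).
So -22·a + 254 = 2·226 = 452 ⇒ a = -9.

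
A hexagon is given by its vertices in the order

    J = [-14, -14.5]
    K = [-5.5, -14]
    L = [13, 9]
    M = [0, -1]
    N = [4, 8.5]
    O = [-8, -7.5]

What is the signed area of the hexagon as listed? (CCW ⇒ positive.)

144.375

Apply the shoelace formula: 2A = Σ (x_i·y_{i+1} − x_{i+1}·y_i), indices taken mod 6.
Σ = (116.25) + (132.5) + (-13) + (4) + (38) + (11) = 288.75
Signed area = Σ/2 = 144.375 (positive ⇒ counter-clockwise traversal).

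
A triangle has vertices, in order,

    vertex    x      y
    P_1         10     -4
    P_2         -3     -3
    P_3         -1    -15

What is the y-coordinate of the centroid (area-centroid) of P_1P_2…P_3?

Apply the surveyor's formula. First the cross-terms c_i = x_i·y_{i+1} − x_{i+1}·y_i:
  -42, 42, 154  ⇒  2A = 154, A = 77.
Then Σ (y_i + y_{i+1})·c_i = -3388, so ȳ = -3388 / (6·77) = -22/3.

-22/3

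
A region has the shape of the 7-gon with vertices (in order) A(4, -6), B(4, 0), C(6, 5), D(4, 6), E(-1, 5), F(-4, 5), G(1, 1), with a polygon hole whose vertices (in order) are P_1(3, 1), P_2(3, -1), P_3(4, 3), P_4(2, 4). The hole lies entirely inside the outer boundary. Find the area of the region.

37.5

Outer boundary:
Apply the shoelace (surveyor's) formula: 2A = Σ (x_i·y_{i+1} − x_{i+1}·y_i), indices taken mod 7.
Σ = (24) + (20) + (16) + (26) + (15) + (-9) + (-10) = 82
Area = |Σ|/2 = 41.
Hole:
Apply Gauss's area formula: 2A = Σ (x_i·y_{i+1} − x_{i+1}·y_i), indices taken mod 4.
Σ = (-6) + (13) + (10) + (-10) = 7
Area = |Σ|/2 = 3.5.
Net area = 41 − 3.5 = 37.5.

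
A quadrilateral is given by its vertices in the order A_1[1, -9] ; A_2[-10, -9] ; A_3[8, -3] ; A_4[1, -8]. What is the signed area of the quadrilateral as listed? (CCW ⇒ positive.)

-29.5

Apply the shoelace (surveyor's) formula: 2A = Σ (x_i·y_{i+1} − x_{i+1}·y_i), indices taken mod 4.
Σ = (-99) + (102) + (-61) + (-1) = -59
Signed area = Σ/2 = -29.5 (negative ⇒ clockwise traversal).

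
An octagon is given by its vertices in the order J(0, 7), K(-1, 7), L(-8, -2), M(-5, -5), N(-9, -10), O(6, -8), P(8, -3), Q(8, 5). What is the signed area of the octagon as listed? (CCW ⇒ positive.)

199

Σ = (7) + (58) + (30) + (5) + (132) + (46) + (64) + (56) = 398
Signed area = Σ/2 = 199 (positive ⇒ counter-clockwise traversal).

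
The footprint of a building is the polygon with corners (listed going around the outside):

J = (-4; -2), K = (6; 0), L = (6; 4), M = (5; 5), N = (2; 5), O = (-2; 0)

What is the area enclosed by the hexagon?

Apply the surveyor's formula: 2A = Σ (x_i·y_{i+1} − x_{i+1}·y_i), indices taken mod 6.
Cross-terms: 12, 24, 10, 15, 10, 4  ⇒  Σ = 75
Area = |Σ|/2 = 37.5.

37.5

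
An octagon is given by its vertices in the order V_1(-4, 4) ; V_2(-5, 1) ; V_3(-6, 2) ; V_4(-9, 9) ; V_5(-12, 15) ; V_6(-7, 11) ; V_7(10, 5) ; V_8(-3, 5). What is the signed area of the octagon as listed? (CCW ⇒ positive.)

Apply the surveyor's formula: 2A = Σ (x_i·y_{i+1} − x_{i+1}·y_i), indices taken mod 8.
Σ = (16) + (-4) + (-36) + (-27) + (-27) + (-145) + (65) + (8) = -150
Signed area = Σ/2 = -75 (negative ⇒ clockwise traversal).

-75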